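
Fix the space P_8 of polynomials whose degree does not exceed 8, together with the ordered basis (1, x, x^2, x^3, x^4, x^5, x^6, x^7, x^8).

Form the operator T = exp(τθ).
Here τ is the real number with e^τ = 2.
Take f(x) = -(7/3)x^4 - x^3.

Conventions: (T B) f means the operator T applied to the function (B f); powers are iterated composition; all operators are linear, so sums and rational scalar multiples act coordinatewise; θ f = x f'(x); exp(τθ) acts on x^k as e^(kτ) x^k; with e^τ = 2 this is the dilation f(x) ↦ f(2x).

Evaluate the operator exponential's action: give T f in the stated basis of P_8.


exp(τθ) x^k = e^(kτ) x^k; with e^τ = 2 this sends x^k to 2^k x^k
x^3 ↦ 8 x^3
x^4 ↦ 16 x^4
applying this coordinatewise to f: exp(τθ) f = -(112/3)x^4 - 8x^3

the image equals g(x) = -(112/3)x^4 - 8x^3


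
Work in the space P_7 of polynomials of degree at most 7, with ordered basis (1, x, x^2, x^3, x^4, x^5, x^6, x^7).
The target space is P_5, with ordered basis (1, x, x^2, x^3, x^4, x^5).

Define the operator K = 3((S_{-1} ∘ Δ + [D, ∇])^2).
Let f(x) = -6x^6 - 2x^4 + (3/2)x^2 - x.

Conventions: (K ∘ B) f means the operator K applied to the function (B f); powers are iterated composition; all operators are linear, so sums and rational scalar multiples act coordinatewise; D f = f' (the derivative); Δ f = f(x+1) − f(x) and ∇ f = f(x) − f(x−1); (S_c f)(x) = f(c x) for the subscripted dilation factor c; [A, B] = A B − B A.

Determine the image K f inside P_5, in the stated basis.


g(x) = 540x^4 + 612x^2 + 39

Δ f = -36x^5 - 90x^4 - 128x^3 - 102x^2 - 41x - 15/2
S_{-1} Δ f = 36x^5 - 90x^4 + 128x^3 - 102x^2 + 41x - 15/2
∇ f = -36x^5 + 90x^4 - 128x^3 + 102x^2 - 41x + 11/2
D ∇ f = -180x^4 + 360x^3 - 384x^2 + 204x - 41
D f = -36x^5 - 8x^3 + 3x - 1
∇ D f = -180x^4 + 360x^3 - 384x^2 + 204x - 41
[D, ∇] f = 0
(S_{-1} ∘ Δ + [D, ∇]) f = 36x^5 - 90x^4 + 128x^3 - 102x^2 + 41x - 15/2
Δ (S_{-1} ∘ Δ + [D, ∇]) f = 180x^4 + 204x^2 + 13
S_{-1} Δ (S_{-1} ∘ Δ + [D, ∇]) f = 180x^4 + 204x^2 + 13
∇ (S_{-1} ∘ Δ + [D, ∇]) f = 180x^4 - 720x^3 + 1284x^2 - 1128x + 397
D ∇ (S_{-1} ∘ Δ + [D, ∇]) f = 720x^3 - 2160x^2 + 2568x - 1128
D (S_{-1} ∘ Δ + [D, ∇]) f = 180x^4 - 360x^3 + 384x^2 - 204x + 41
∇ D (S_{-1} ∘ Δ + [D, ∇]) f = 720x^3 - 2160x^2 + 2568x - 1128
[D, ∇] (S_{-1} ∘ Δ + [D, ∇]) f = 0
(S_{-1} ∘ Δ + [D, ∇]) (S_{-1} ∘ Δ + [D, ∇]) f = 180x^4 + 204x^2 + 13
(3((S_{-1} ∘ Δ + [D, ∇])^2)) f = 540x^4 + 612x^2 + 39


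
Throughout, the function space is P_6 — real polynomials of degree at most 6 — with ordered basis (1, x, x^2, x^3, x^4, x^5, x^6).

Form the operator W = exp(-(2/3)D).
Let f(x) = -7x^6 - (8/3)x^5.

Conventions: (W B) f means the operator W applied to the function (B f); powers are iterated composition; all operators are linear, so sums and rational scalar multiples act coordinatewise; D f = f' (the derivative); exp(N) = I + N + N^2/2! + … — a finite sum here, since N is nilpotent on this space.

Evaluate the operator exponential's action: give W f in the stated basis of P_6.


order-1 term: 28x^5 + (80/9)x^4
order-2 term: -(140/3)x^4 - (320/27)x^3
order-3 term: (1120/27)x^3 + (640/81)x^2
order-4 term: -(560/27)x^2 - (640/243)x
order-5 term: (448/81)x + 256/729
order-6 term: -448/729
the series for exp(-(2/3)D) f terminates at order 6
exp(-(2/3)D) f = -7x^6 + (76/3)x^5 - (340/9)x^4 + (800/27)x^3 - (1040/81)x^2 + (704/243)x - 64/243

g(x) = -7x^6 + (76/3)x^5 - (340/9)x^4 + (800/27)x^3 - (1040/81)x^2 + (704/243)x - 64/243


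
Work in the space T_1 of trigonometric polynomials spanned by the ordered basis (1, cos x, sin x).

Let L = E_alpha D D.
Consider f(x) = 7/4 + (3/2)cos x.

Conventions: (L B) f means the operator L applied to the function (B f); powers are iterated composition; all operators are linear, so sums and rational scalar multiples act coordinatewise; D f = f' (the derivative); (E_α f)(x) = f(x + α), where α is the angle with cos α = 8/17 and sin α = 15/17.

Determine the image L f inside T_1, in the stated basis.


the image equals g(x) = -(12/17)cos x + (45/34)sin x

D f = -(3/2)sin x
D D f = -(3/2)cos x
E_alpha D D f = -(12/17)cos x + (45/34)sin x


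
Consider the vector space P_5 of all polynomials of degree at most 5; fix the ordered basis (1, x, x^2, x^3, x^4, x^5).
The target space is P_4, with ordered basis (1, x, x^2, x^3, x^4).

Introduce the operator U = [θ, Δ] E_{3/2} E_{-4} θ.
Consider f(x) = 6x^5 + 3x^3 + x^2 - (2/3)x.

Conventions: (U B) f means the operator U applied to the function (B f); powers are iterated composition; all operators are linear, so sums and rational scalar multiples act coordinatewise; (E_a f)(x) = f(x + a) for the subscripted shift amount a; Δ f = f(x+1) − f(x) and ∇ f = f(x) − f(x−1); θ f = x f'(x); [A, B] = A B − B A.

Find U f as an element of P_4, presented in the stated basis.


g(x) = -150x^4 + 900x^3 - 2052x^2 + 2102x - 19523/24

θ f = 30x^5 + 9x^3 + 2x^2 - (2/3)x
E_{-4} θ f = 30x^5 - 600x^4 + 4809x^3 - 19306x^2 + (116446/3)x - 93784/3
E_{3/2} E_{-4} θ f = 30x^5 - 375x^4 + 1884x^3 - 4753x^2 + (144419/24)x - 146695/48
Δ (E_{3/2} E_{-4} θ) f = 150x^4 - 1200x^3 + 3702x^2 - 5204x + 67283/24
θ Δ (E_{3/2} E_{-4} θ) f = 600x^4 - 3600x^3 + 7404x^2 - 5204x
θ (E_{3/2} E_{-4} θ) f = 150x^5 - 1500x^4 + 5652x^3 - 9506x^2 + (144419/24)x
Δ θ (E_{3/2} E_{-4} θ) f = 750x^4 - 4500x^3 + 9456x^2 - 7306x + 19523/24
[θ, Δ] (E_{3/2} E_{-4} θ) f = -150x^4 + 900x^3 - 2052x^2 + 2102x - 19523/24


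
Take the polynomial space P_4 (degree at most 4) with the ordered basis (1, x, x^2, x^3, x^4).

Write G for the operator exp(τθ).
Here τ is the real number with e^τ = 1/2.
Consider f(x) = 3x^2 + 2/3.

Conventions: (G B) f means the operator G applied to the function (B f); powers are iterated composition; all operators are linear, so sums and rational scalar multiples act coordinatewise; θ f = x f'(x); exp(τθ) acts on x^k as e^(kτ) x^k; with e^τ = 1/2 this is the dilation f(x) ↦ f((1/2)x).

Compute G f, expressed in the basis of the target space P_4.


exp(τθ) x^k = e^(kτ) x^k; with e^τ = 1/2 this sends x^k to (1/2)^k x^k
x^2 ↦ 1/4 x^2
applying this coordinatewise to f: exp(τθ) f = (3/4)x^2 + 2/3

the image equals g(x) = (3/4)x^2 + 2/3


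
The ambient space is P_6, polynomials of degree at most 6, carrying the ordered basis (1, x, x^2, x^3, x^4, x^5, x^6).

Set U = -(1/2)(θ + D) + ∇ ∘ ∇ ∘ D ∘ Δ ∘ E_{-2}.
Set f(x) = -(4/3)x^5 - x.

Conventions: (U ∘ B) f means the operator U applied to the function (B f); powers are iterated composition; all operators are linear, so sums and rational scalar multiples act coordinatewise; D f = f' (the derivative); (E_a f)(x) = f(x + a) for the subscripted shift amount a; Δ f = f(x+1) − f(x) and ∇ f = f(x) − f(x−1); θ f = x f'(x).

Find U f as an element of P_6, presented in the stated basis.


g(x) = (10/3)x^5 + (10/3)x^4 - (319/2)x + 801/2

θ f = -(20/3)x^5 - x
D f = -(20/3)x^4 - 1
(θ + D) f = -(20/3)x^5 - (20/3)x^4 - x - 1
(-(1/2)(θ + D)) f = (10/3)x^5 + (10/3)x^4 + (1/2)x + 1/2
E_{-2} f = -(4/3)x^5 + (40/3)x^4 - (160/3)x^3 + (320/3)x^2 - (323/3)x + 134/3
Δ E_{-2} f = -(20/3)x^4 + 40x^3 - (280/3)x^2 + 100x - 127/3
D (Δ ∘ E_{-2}) f = -(80/3)x^3 + 120x^2 - (560/3)x + 100
∇ D (Δ ∘ E_{-2}) f = -80x^2 + 320x - 1000/3
∇ ∇ D (Δ ∘ E_{-2}) f = -160x + 400
(-(1/2)(θ + D) + ∇ ∘ ∇ ∘ D ∘ Δ ∘ E_{-2}) f = (10/3)x^5 + (10/3)x^4 - (319/2)x + 801/2


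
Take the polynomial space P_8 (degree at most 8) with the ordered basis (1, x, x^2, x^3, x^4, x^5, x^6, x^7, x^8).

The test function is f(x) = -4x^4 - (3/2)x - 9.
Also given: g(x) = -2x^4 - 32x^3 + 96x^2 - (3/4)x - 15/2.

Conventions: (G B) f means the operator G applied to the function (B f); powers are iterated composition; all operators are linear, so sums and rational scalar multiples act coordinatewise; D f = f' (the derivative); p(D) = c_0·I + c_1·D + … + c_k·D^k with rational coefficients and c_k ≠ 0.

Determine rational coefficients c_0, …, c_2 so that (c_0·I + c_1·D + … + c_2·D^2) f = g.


D^0 f = -4x^4 - (3/2)x - 9
D^1 f = -16x^3 - 3/2
D^2 f = -48x^2
matching coefficients of g against c_0 f + c_1 Df + … from the top degree down determines the c_i
solution: c_0 = 1/2, c_1 = 2, c_2 = -2

p(D) = (1/2)·I + 2·D − 2·D^2, i.e. c_0 = 1/2, c_1 = 2, c_2 = -2


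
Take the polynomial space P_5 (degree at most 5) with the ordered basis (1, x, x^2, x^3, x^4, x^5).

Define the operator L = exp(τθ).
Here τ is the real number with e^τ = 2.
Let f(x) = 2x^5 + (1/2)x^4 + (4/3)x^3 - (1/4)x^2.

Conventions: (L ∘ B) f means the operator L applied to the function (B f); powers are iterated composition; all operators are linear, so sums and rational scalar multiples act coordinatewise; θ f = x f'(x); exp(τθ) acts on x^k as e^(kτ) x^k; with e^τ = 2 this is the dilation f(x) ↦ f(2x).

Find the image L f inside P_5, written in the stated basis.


the image equals g(x) = 64x^5 + 8x^4 + (32/3)x^3 - x^2

exp(τθ) x^k = e^(kτ) x^k; with e^τ = 2 this sends x^k to 2^k x^k
x^2 ↦ 4 x^2
x^3 ↦ 8 x^3
x^4 ↦ 16 x^4
x^5 ↦ 32 x^5
applying this coordinatewise to f: exp(τθ) f = 64x^5 + 8x^4 + (32/3)x^3 - x^2


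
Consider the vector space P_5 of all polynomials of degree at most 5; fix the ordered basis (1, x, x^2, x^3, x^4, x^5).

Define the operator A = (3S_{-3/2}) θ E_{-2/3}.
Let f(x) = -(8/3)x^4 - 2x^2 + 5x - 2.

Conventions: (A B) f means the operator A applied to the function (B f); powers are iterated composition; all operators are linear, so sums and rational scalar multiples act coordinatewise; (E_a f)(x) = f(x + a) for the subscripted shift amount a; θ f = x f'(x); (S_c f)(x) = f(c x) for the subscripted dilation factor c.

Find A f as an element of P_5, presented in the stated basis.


g(x) = -162x^4 - 216x^3 - 123x^2 - (877/18)x

E_{-2/3} f = -(8/3)x^4 + (64/9)x^3 - (82/9)x^2 + (877/81)x - 1640/243
θ E_{-2/3} f = -(32/3)x^4 + (64/3)x^3 - (164/9)x^2 + (877/81)x
S_{-3/2} (θ E_{-2/3}) f = -54x^4 - 72x^3 - 41x^2 - (877/54)x
(3S_{-3/2}) (θ E_{-2/3}) f = -162x^4 - 216x^3 - 123x^2 - (877/18)x


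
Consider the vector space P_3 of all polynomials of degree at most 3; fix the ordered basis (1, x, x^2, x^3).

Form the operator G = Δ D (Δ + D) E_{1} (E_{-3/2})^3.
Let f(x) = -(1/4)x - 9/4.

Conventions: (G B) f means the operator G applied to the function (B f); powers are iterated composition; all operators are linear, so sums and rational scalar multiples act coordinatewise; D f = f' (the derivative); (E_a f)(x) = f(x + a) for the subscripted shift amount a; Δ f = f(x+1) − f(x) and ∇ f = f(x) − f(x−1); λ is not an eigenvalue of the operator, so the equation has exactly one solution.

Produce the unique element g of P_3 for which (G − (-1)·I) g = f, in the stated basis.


the image equals g(x) = -(1/4)x - 9/4

write g with unknown coordinates in the stated basis and equate coefficients in (G − (-1)·I) g = f
solving from the highest basis element down gives g = -(1/4)x - 9/4
check: G g = 0
so G g − (-1)·g = -(1/4)x - 9/4 = f ✓


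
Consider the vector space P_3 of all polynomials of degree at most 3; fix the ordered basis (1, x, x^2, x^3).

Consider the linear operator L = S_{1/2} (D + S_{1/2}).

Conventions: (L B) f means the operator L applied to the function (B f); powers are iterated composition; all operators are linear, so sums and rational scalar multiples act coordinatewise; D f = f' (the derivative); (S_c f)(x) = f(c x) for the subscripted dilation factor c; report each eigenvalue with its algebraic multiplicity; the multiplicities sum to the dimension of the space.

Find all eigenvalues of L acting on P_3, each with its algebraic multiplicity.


image of 1: 1
image of x: (1/4)x + 1
image of x^2: (1/16)x^2 + x
image of x^3: (1/64)x^3 + (3/4)x^2
the matrix is upper triangular; its diagonal is (1, 1/4, 1/16, 1/64)
for a triangular matrix the eigenvalues are the diagonal entries, with algebraic multiplicity their repetition count

λ = 1/64 (multiplicity 1), λ = 1/16 (multiplicity 1), λ = 1/4 (multiplicity 1), λ = 1 (multiplicity 1)


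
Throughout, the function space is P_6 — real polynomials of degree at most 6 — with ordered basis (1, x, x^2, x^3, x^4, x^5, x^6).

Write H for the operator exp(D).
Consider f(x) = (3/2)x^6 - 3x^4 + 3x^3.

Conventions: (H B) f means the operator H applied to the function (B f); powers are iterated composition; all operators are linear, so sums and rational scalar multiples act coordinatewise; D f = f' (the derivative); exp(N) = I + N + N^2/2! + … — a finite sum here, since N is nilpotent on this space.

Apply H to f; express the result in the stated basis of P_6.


the image equals g(x) = (3/2)x^6 + 9x^5 + (39/2)x^4 + 21x^3 + (27/2)x^2 + 6x + 3/2

order-1 term: 9x^5 - 12x^3 + 9x^2
order-2 term: (45/2)x^4 - 18x^2 + 9x
order-3 term: 30x^3 - 12x + 3
order-4 term: (45/2)x^2 - 3
order-5 term: 9x
order-6 term: 3/2
the series for exp(D) f terminates at order 6
exp(D) f = (3/2)x^6 + 9x^5 + (39/2)x^4 + 21x^3 + (27/2)x^2 + 6x + 3/2


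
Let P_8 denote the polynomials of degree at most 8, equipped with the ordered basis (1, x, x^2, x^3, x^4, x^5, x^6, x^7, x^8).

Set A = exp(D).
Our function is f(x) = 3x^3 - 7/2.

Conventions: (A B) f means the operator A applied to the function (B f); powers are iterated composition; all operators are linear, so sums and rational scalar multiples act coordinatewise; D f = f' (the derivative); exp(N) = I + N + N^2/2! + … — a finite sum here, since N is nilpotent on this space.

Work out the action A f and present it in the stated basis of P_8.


g(x) = 3x^3 + 9x^2 + 9x - 1/2

order-1 term: 9x^2
order-2 term: 9x
order-3 term: 3
the series for exp(D) f terminates at order 3
exp(D) f = 3x^3 + 9x^2 + 9x - 1/2


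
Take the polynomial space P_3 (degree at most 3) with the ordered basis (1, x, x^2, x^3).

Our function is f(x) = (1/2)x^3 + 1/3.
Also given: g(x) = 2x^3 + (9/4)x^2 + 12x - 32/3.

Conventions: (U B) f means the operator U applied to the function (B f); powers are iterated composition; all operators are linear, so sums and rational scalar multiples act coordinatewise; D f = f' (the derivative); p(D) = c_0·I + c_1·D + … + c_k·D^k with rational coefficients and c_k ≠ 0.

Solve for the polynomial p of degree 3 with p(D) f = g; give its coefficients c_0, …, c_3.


D^0 f = (1/2)x^3 + 1/3
D^1 f = (3/2)x^2
D^2 f = 3x
D^3 f = 3
matching coefficients of g against c_0 f + c_1 Df + … from the top degree down determines the c_i
solution: c_0 = 4, c_1 = 3/2, c_2 = 4, c_3 = -4

c_0 = 4, c_1 = 3/2, c_2 = 4, c_3 = -4


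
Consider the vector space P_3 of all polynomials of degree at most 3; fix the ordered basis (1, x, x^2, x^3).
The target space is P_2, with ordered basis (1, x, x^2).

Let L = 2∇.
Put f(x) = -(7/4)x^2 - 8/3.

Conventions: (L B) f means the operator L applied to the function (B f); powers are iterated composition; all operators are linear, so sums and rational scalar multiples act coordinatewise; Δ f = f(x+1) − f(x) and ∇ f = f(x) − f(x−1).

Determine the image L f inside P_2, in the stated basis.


the image equals g(x) = -7x + 7/2

∇ f = -(7/2)x + 7/4
(2∇) f = -7x + 7/2


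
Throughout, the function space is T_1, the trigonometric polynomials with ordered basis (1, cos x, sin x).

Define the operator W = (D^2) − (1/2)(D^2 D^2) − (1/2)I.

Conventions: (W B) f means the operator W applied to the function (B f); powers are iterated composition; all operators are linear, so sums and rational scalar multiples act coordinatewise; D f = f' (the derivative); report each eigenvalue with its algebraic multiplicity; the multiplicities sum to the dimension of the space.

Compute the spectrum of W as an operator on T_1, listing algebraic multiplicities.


λ = -2 (multiplicity 2), λ = -1/2 (multiplicity 1)

image of 1: -1/2
image of cos x: -2cos x
image of sin x: -2sin x
the matrix is diagonal; its diagonal is (-1/2, -2, -2)
for a triangular matrix the eigenvalues are the diagonal entries, with algebraic multiplicity their repetition count


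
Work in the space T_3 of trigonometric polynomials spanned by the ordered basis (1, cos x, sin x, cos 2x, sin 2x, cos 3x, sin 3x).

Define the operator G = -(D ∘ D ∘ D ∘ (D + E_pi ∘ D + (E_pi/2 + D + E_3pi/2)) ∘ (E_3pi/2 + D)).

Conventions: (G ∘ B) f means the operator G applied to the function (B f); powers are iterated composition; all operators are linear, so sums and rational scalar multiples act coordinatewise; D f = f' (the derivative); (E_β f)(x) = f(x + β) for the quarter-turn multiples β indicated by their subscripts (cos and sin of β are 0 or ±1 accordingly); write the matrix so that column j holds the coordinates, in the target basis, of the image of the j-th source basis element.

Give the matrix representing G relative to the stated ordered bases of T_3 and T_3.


image of 1: 0
image of cos x: 0
image of sin x: 0
image of cos 2x: 80cos 2x + 80sin 2x
image of sin 2x: -80cos 2x + 80sin 2x
image of cos 3x: 324sin 3x
image of sin 3x: -324cos 3x
each image's coordinates form column j of the matrix

the matrix is [[0, 0, 0, 0, 0, 0, 0]; [0, 0, 0, 0, 0, 0, 0]; [0, 0, 0, 0, 0, 0, 0]; [0, 0, 0, 80, -80, 0, 0]; [0, 0, 0, 80, 80, 0, 0]; [0, 0, 0, 0, 0, 0, -324]; [0, 0, 0, 0, 0, 324, 0]] (rows listed top to bottom)


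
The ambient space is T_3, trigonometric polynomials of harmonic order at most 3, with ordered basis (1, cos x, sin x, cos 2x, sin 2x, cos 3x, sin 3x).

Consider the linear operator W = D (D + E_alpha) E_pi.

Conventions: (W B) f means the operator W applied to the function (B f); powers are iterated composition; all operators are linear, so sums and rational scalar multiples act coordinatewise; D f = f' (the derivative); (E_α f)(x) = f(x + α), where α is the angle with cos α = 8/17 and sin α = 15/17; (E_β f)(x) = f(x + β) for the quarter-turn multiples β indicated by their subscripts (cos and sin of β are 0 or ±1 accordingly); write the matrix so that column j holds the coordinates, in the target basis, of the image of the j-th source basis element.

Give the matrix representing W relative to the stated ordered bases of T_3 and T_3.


image of 1: 0
image of cos x: (32/17)cos x + (8/17)sin x
image of sin x: -(8/17)cos x + (32/17)sin x
image of cos 2x: -(1636/289)cos 2x + (322/289)sin 2x
image of sin 2x: -(322/289)cos 2x - (1636/289)sin 2x
image of cos 3x: (42732/4913)cos 3x - (14664/4913)sin 3x
image of sin 3x: (14664/4913)cos 3x + (42732/4913)sin 3x
each image's coordinates form column j of the matrix

the matrix is [[0, 0, 0, 0, 0, 0, 0]; [0, 32/17, -8/17, 0, 0, 0, 0]; [0, 8/17, 32/17, 0, 0, 0, 0]; [0, 0, 0, -1636/289, -322/289, 0, 0]; [0, 0, 0, 322/289, -1636/289, 0, 0]; [0, 0, 0, 0, 0, 42732/4913, 14664/4913]; [0, 0, 0, 0, 0, -14664/4913, 42732/4913]] (rows listed top to bottom)


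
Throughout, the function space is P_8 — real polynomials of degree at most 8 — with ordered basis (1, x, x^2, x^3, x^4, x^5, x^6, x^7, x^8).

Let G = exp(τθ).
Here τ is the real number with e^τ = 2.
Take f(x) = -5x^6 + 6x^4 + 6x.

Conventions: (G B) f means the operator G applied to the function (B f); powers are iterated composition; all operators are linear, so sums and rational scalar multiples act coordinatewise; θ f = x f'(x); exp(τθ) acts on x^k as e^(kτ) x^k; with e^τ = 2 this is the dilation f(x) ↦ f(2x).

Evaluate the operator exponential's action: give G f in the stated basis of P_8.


exp(τθ) x^k = e^(kτ) x^k; with e^τ = 2 this sends x^k to 2^k x^k
x ↦ 2 x
x^4 ↦ 16 x^4
x^6 ↦ 64 x^6
applying this coordinatewise to f: exp(τθ) f = -320x^6 + 96x^4 + 12x

the result is g(x) = -320x^6 + 96x^4 + 12x


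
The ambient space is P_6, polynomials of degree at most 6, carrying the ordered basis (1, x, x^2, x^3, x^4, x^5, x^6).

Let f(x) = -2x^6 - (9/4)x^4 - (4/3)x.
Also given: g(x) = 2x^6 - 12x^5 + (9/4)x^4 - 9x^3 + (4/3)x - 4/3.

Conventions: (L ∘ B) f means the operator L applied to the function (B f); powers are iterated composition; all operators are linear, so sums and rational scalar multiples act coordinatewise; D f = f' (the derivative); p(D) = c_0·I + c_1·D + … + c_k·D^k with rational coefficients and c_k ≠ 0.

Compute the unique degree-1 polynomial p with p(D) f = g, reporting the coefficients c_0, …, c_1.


p(D) = -I + D, i.e. c_0 = -1, c_1 = 1

D^0 f = -2x^6 - (9/4)x^4 - (4/3)x
D^1 f = -12x^5 - 9x^3 - 4/3
matching coefficients of g against c_0 f + c_1 Df + … from the top degree down determines the c_i
solution: c_0 = -1, c_1 = 1


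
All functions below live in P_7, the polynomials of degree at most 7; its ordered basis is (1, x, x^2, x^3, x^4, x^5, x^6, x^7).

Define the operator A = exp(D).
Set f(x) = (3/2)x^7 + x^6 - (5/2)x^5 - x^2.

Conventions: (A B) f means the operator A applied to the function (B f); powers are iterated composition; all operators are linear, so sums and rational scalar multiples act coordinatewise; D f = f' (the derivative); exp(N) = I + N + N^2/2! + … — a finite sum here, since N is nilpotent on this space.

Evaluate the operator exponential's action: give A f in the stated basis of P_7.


the result is g(x) = (3/2)x^7 + (23/2)x^6 + 35x^5 + 55x^4 + (95/2)x^3 + (41/2)x^2 + 2x - 1

order-1 term: (21/2)x^6 + 6x^5 - (25/2)x^4 - 2x
order-2 term: (63/2)x^5 + 15x^4 - 25x^3 - 1
order-3 term: (105/2)x^4 + 20x^3 - 25x^2
order-4 term: (105/2)x^3 + 15x^2 - (25/2)x
order-5 term: (63/2)x^2 + 6x - 5/2
order-6 term: (21/2)x + 1
order-7 term: 3/2
the series for exp(D) f terminates at order 7
exp(D) f = (3/2)x^7 + (23/2)x^6 + 35x^5 + 55x^4 + (95/2)x^3 + (41/2)x^2 + 2x - 1


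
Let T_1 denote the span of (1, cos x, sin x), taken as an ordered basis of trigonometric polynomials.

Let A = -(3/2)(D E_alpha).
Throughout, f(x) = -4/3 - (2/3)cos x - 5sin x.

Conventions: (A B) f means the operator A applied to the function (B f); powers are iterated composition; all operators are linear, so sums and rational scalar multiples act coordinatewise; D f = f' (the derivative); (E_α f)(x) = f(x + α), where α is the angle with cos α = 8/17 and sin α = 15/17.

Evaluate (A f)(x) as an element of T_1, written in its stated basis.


E_alpha f = -4/3 - (241/51)cos x - (30/17)sin x
D E_alpha f = -(30/17)cos x + (241/51)sin x
(-(3/2)(D E_alpha)) f = (45/17)cos x - (241/34)sin x

g(x) = (45/17)cos x - (241/34)sin x


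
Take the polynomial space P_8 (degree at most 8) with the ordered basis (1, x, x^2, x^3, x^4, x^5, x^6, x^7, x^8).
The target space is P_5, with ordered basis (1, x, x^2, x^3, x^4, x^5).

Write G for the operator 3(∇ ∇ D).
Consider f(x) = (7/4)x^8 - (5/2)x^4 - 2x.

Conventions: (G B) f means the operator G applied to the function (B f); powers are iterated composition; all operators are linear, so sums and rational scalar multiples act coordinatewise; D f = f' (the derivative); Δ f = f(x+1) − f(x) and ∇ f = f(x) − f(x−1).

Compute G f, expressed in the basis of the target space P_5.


the result is g(x) = 1764x^5 - 8820x^4 + 20580x^3 - 26460x^2 + 18048x - 5112

D f = 14x^7 - 10x^3 - 2
∇ D f = 98x^6 - 294x^5 + 490x^4 - 490x^3 + 264x^2 - 68x + 4
∇ ∇ D f = 588x^5 - 2940x^4 + 6860x^3 - 8820x^2 + 6016x - 1704
(3(∇ ∇ D)) f = 1764x^5 - 8820x^4 + 20580x^3 - 26460x^2 + 18048x - 5112


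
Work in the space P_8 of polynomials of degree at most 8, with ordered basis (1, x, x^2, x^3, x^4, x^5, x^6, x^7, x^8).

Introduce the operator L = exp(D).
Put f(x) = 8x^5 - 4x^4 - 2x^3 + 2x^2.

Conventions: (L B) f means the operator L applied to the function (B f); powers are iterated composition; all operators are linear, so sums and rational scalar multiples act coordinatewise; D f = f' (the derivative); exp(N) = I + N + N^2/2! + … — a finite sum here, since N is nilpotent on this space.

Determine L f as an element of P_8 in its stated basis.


g(x) = 8x^5 + 36x^4 + 62x^3 + 52x^2 + 22x + 4

order-1 term: 40x^4 - 16x^3 - 6x^2 + 4x
order-2 term: 80x^3 - 24x^2 - 6x + 2
order-3 term: 80x^2 - 16x - 2
order-4 term: 40x - 4
order-5 term: 8
the series for exp(D) f terminates at order 5
exp(D) f = 8x^5 + 36x^4 + 62x^3 + 52x^2 + 22x + 4


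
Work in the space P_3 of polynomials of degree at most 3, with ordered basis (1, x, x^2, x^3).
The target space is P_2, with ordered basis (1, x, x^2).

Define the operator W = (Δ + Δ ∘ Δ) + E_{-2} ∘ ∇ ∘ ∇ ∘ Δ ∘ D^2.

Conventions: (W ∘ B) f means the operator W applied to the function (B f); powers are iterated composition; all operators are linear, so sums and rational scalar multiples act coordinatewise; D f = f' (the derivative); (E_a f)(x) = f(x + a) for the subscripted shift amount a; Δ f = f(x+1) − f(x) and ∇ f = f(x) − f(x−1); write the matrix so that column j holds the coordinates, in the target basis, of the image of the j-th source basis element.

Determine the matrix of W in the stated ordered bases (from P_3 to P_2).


image of 1: 0
image of x: 1
image of x^2: 2x + 3
image of x^3: 3x^2 + 9x + 7
each image's coordinates form column j of the matrix

the matrix is [[0, 1, 3, 7]; [0, 0, 2, 9]; [0, 0, 0, 3]] (rows listed top to bottom)


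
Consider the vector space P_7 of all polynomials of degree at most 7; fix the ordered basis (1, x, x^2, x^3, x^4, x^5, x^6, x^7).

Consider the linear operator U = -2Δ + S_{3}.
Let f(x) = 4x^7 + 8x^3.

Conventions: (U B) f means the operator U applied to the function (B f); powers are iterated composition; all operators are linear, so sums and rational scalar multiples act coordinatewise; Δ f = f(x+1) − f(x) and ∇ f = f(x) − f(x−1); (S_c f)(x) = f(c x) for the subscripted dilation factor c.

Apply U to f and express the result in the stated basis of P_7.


the image equals g(x) = 8748x^7 - 56x^6 - 168x^5 - 280x^4 - 64x^3 - 216x^2 - 104x - 24

Δ f = 28x^6 + 84x^5 + 140x^4 + 140x^3 + 108x^2 + 52x + 12
(-2Δ) f = -56x^6 - 168x^5 - 280x^4 - 280x^3 - 216x^2 - 104x - 24
S_{3} f = 8748x^7 + 216x^3
(-2Δ + S_{3}) f = 8748x^7 - 56x^6 - 168x^5 - 280x^4 - 64x^3 - 216x^2 - 104x - 24


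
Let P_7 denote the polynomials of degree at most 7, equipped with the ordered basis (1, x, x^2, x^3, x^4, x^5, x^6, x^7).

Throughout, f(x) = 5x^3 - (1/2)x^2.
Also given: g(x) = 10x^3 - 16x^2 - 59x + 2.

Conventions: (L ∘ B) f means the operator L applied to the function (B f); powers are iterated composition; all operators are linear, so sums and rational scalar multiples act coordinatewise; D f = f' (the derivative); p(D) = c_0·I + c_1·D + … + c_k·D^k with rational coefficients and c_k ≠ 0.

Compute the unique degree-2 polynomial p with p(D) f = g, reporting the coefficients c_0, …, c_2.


p(D) = 2·I − D − 2·D^2, i.e. c_0 = 2, c_1 = -1, c_2 = -2

D^0 f = 5x^3 - (1/2)x^2
D^1 f = 15x^2 - x
D^2 f = 30x - 1
matching coefficients of g against c_0 f + c_1 Df + … from the top degree down determines the c_i
solution: c_0 = 2, c_1 = -1, c_2 = -2


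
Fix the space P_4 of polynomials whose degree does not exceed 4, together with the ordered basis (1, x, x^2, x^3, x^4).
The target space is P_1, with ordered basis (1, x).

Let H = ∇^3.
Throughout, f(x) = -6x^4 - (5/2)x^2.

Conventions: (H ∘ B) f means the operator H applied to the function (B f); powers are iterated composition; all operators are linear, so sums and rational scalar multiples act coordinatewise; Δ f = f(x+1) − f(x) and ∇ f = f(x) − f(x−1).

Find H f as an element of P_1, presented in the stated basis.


the image equals g(x) = -144x + 216

∇ f = -24x^3 + 36x^2 - 29x + 17/2
∇ ∇ f = -72x^2 + 144x - 89
∇ ∇ ∇ f = -144x + 216


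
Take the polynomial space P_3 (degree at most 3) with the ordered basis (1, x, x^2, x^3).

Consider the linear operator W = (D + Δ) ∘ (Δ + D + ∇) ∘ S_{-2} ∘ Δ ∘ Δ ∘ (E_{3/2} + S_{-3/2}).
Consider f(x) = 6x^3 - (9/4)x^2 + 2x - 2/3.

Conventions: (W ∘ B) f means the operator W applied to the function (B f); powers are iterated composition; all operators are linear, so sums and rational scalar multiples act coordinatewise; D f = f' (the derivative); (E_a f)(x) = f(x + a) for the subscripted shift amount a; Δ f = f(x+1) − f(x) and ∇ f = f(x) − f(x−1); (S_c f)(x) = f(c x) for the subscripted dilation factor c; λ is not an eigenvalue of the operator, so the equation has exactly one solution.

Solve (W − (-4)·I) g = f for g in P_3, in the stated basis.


the result is g(x) = (3/2)x^3 - (9/16)x^2 + (1/2)x - 1/6

write g with unknown coordinates in the stated basis and equate coefficients in (W − (-4)·I) g = f
solving from the highest basis element down gives g = (3/2)x^3 - (9/16)x^2 + (1/2)x - 1/6
check: W g = 0
so W g − (-4)·g = 6x^3 - (9/4)x^2 + 2x - 2/3 = f ✓


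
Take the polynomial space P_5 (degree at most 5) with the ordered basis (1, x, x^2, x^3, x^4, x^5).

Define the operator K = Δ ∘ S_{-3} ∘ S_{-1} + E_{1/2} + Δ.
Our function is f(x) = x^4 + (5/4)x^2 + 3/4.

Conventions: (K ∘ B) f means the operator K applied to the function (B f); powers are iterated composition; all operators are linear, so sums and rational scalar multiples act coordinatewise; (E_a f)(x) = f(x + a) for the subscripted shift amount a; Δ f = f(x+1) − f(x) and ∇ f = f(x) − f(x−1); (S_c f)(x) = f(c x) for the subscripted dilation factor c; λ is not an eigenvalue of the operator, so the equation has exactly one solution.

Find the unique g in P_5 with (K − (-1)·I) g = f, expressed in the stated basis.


the image equals g(x) = (1/2)x^4 - (165/2)x^3 + (27233/8)x^2 - (64659/2)x + 225741/4

write g with unknown coordinates in the stated basis and equate coefficients in (K − (-1)·I) g = f
solving from the highest basis element down gives g = (1/2)x^4 - (165/2)x^3 + (27233/8)x^2 - (64659/2)x + 225741/4
check: K g = (1/2)x^4 + (165/2)x^3 - (27223/8)x^2 + (64659/2)x - 112869/2
so K g − (-1)·g = x^4 + (5/4)x^2 + 3/4 = f ✓


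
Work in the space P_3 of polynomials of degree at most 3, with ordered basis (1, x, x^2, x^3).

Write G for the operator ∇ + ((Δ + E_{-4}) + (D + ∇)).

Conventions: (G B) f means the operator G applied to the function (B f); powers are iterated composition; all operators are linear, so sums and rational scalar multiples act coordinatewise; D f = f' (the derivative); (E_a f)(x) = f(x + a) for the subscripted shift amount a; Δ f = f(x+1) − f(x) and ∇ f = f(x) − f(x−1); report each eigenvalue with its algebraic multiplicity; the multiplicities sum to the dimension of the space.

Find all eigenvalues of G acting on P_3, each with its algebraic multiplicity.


image of 1: 1
image of x: x
image of x^2: x^2 + 15
image of x^3: x^3 + 45x - 61
the matrix is upper triangular; its diagonal is (1, 1, 1, 1)
for a triangular matrix the eigenvalues are the diagonal entries, with algebraic multiplicity their repetition count

λ = 1 (multiplicity 4)


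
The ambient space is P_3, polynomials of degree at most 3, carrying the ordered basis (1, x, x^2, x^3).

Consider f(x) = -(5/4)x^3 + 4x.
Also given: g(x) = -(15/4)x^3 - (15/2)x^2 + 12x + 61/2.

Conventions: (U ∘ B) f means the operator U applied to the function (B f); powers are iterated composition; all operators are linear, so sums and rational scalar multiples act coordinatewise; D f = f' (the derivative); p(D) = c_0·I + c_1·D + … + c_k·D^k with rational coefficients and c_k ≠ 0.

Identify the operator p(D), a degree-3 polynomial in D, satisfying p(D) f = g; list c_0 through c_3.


D^0 f = -(5/4)x^3 + 4x
D^1 f = -(15/4)x^2 + 4
D^2 f = -(15/2)x
D^3 f = -15/2
matching coefficients of g against c_0 f + c_1 Df + … from the top degree down determines the c_i
solution: c_0 = 3, c_1 = 2, c_2 = 0, c_3 = -3

c_0 = 3, c_1 = 2, c_2 = 0, c_3 = -3


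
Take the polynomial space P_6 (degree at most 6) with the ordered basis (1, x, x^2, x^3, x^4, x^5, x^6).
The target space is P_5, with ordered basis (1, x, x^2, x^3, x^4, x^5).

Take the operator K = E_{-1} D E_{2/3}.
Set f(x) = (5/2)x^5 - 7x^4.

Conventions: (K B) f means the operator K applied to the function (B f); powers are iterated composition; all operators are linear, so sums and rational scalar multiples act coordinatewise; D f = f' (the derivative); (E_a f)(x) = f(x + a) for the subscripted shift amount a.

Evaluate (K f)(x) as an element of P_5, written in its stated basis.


E_{2/3} f = (5/2)x^5 + (4/3)x^4 - (68/9)x^3 - (304/27)x^2 - (472/81)x - 256/243
D E_{2/3} f = (25/2)x^4 + (16/3)x^3 - (68/3)x^2 - (608/27)x - 472/81
E_{-1} D E_{2/3} f = (25/2)x^4 - (134/3)x^3 + (109/3)x^2 - (302/27)x + 193/162

the result is g(x) = (25/2)x^4 - (134/3)x^3 + (109/3)x^2 - (302/27)x + 193/162


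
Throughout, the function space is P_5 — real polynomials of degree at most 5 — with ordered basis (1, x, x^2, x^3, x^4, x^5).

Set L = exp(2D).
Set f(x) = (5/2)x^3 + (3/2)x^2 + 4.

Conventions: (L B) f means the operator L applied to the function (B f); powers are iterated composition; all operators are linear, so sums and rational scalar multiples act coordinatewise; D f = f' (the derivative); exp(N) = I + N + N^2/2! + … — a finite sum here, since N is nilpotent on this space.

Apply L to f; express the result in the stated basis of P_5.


the result is g(x) = (5/2)x^3 + (33/2)x^2 + 36x + 30

order-1 term: 15x^2 + 6x
order-2 term: 30x + 6
order-3 term: 20
the series for exp(2D) f terminates at order 3
exp(2D) f = (5/2)x^3 + (33/2)x^2 + 36x + 30


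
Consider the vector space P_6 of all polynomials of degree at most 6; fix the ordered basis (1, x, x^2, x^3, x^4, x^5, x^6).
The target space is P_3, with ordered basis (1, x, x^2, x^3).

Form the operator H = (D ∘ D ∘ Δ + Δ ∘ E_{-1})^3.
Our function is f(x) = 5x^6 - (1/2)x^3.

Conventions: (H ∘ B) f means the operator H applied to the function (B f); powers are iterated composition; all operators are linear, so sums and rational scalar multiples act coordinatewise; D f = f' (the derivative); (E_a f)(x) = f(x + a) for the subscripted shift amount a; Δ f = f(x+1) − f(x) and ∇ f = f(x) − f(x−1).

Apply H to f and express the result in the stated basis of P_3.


Δ f = 30x^5 + 75x^4 + 100x^3 + (147/2)x^2 + (57/2)x + 9/2
D Δ f = 150x^4 + 300x^3 + 300x^2 + 147x + 57/2
D D Δ f = 600x^3 + 900x^2 + 600x + 147
E_{-1} f = 5x^6 - 30x^5 + 75x^4 - (201/2)x^3 + (153/2)x^2 - (63/2)x + 11/2
Δ E_{-1} f = 30x^5 - 75x^4 + 100x^3 - (153/2)x^2 + (63/2)x - 11/2
(D ∘ D ∘ Δ + Δ ∘ E_{-1}) f = 30x^5 - 75x^4 + 700x^3 + (1647/2)x^2 + (1263/2)x + 283/2
Δ (D ∘ D ∘ Δ + Δ ∘ E_{-1}) f = 150x^4 + 1950x^2 + 3597x + 2110
D Δ (D ∘ D ∘ Δ + Δ ∘ E_{-1}) f = 600x^3 + 3900x + 3597
D D Δ (D ∘ D ∘ Δ + Δ ∘ E_{-1}) f = 1800x^2 + 3900
E_{-1} (D ∘ D ∘ Δ + Δ ∘ E_{-1}) f = 30x^5 - 225x^4 + 1300x^3 - (4053/2)x^2 + (3069/2)x - 943/2
Δ E_{-1} (D ∘ D ∘ Δ + Δ ∘ E_{-1}) f = 150x^4 - 600x^3 + 2850x^2 - 903x + 613
(D ∘ D ∘ Δ + Δ ∘ E_{-1}) (D ∘ D ∘ Δ + Δ ∘ E_{-1}) f = 150x^4 - 600x^3 + 4650x^2 - 903x + 4513
Δ (D ∘ D ∘ Δ + Δ ∘ E_{-1}) (D ∘ D ∘ Δ + Δ ∘ E_{-1}) f = 600x^3 - 900x^2 + 8100x + 3297
D Δ (D ∘ D ∘ Δ + Δ ∘ E_{-1}) (D ∘ D ∘ Δ + Δ ∘ E_{-1}) f = 1800x^2 - 1800x + 8100
D D Δ (D ∘ D ∘ Δ + Δ ∘ E_{-1}) (D ∘ D ∘ Δ + Δ ∘ E_{-1}) f = 3600x - 1800
E_{-1} (D ∘ D ∘ Δ + Δ ∘ E_{-1}) (D ∘ D ∘ Δ + Δ ∘ E_{-1}) f = 150x^4 - 1200x^3 + 7350x^2 - 12603x + 10816
Δ E_{-1} (D ∘ D ∘ Δ + Δ ∘ E_{-1}) (D ∘ D ∘ Δ + Δ ∘ E_{-1}) f = 600x^3 - 2700x^2 + 11700x - 6303
(D ∘ D ∘ Δ + Δ ∘ E_{-1}) (D ∘ D ∘ Δ + Δ ∘ E_{-1}) (D ∘ D ∘ Δ + Δ ∘ E_{-1}) f = 600x^3 - 2700x^2 + 15300x - 8103

g(x) = 600x^3 - 2700x^2 + 15300x - 8103


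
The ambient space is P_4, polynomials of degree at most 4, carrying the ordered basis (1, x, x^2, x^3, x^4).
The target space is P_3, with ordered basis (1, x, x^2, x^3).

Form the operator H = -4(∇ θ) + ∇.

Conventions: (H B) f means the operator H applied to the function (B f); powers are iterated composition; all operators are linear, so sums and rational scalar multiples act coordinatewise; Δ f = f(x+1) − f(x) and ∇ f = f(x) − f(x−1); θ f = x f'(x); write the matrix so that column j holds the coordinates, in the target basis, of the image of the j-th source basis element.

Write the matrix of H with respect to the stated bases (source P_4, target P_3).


image of 1: 0
image of x: -3
image of x^2: -14x + 7
image of x^3: -33x^2 + 33x - 11
image of x^4: -60x^3 + 90x^2 - 60x + 15
each image's coordinates form column j of the matrix

the matrix is [[0, -3, 7, -11, 15]; [0, 0, -14, 33, -60]; [0, 0, 0, -33, 90]; [0, 0, 0, 0, -60]] (rows listed top to bottom)


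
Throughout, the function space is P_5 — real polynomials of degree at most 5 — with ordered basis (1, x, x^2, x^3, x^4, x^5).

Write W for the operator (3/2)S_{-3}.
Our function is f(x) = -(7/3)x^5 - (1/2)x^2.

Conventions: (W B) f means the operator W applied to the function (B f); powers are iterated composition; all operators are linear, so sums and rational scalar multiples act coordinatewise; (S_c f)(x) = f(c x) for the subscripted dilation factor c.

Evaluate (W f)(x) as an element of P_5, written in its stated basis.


S_{-3} f = 567x^5 - (9/2)x^2
((3/2)S_{-3}) f = (1701/2)x^5 - (27/4)x^2

g(x) = (1701/2)x^5 - (27/4)x^2


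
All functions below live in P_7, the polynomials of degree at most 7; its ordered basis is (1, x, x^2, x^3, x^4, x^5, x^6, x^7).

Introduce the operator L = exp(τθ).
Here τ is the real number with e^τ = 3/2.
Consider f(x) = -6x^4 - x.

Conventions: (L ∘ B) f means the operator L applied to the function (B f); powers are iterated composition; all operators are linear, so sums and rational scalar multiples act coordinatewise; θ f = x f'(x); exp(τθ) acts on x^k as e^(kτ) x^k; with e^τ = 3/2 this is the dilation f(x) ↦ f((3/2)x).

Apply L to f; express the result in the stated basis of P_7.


exp(τθ) x^k = e^(kτ) x^k; with e^τ = 3/2 this sends x^k to (3/2)^k x^k
x ↦ 3/2 x
x^4 ↦ 81/16 x^4
applying this coordinatewise to f: exp(τθ) f = -(243/8)x^4 - (3/2)x

the result is g(x) = -(243/8)x^4 - (3/2)x


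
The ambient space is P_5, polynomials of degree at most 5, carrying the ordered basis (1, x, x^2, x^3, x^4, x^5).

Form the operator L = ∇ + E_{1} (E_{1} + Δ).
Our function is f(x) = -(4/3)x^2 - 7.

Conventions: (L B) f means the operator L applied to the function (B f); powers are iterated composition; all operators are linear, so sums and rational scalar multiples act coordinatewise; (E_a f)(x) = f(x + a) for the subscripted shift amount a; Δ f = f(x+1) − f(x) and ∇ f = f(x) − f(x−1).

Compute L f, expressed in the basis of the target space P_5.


the image equals g(x) = -(4/3)x^2 - (32/3)x - 15

∇ f = -(8/3)x + 4/3
E_{1} f = -(4/3)x^2 - (8/3)x - 25/3
Δ f = -(8/3)x - 4/3
(E_{1} + Δ) f = -(4/3)x^2 - (16/3)x - 29/3
E_{1} (E_{1} + Δ) f = -(4/3)x^2 - 8x - 49/3
(∇ + E_{1} (E_{1} + Δ)) f = -(4/3)x^2 - (32/3)x - 15


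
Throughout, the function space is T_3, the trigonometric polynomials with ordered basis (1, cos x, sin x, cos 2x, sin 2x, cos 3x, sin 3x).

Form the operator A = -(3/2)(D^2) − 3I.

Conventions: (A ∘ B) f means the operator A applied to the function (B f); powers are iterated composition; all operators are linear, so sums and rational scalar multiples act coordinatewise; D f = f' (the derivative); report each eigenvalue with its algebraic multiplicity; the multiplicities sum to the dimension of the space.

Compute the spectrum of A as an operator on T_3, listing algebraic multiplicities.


λ = -3 (multiplicity 1), λ = -3/2 (multiplicity 2), λ = 3 (multiplicity 2), λ = 21/2 (multiplicity 2)

image of 1: -3
image of cos x: -(3/2)cos x
image of sin x: -(3/2)sin x
image of cos 2x: 3cos 2x
image of sin 2x: 3sin 2x
image of cos 3x: (21/2)cos 3x
image of sin 3x: (21/2)sin 3x
the matrix is diagonal; its diagonal is (-3, -3/2, -3/2, 3, 3, 21/2, 21/2)
for a triangular matrix the eigenvalues are the diagonal entries, with algebraic multiplicity their repetition count


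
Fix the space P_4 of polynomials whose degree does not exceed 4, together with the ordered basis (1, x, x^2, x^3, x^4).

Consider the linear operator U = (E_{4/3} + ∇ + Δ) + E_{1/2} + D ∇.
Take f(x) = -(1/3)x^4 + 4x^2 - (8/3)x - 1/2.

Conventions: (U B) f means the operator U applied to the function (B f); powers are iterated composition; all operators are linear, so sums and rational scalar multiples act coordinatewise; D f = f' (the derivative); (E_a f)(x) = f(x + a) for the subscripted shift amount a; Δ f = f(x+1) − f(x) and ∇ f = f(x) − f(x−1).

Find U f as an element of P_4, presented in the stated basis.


E_{4/3} f = -(1/3)x^4 - (16/9)x^3 + (4/9)x^2 + (392/81)x + 973/486
∇ f = -(4/3)x^3 + 2x^2 + (20/3)x - 19/3
Δ f = -(4/3)x^3 - 2x^2 + (20/3)x + 1
(E_{4/3} + ∇ + Δ) f = -(1/3)x^4 - (40/9)x^3 + (4/9)x^2 + (1472/81)x - 1619/486
E_{1/2} f = -(1/3)x^4 - (2/3)x^3 + (7/2)x^2 + (7/6)x - 41/48
∇ f = -(4/3)x^3 + 2x^2 + (20/3)x - 19/3
D ∇ f = -4x^2 + 4x + 20/3
((E_{4/3} + ∇ + Δ) + E_{1/2} + D ∇) f = -(2/3)x^4 - (46/9)x^3 - (1/18)x^2 + (3781/162)x + 9647/3888

g(x) = -(2/3)x^4 - (46/9)x^3 - (1/18)x^2 + (3781/162)x + 9647/3888
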